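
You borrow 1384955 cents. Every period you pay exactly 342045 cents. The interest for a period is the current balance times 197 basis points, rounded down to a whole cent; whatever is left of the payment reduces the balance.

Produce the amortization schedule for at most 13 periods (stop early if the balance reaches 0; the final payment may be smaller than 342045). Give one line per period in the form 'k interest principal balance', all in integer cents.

1. interest=⌊1384955·197/10000⌋=27283; principal=342045-27283=314762; balance=1384955-314762=1070193
2. interest=⌊1070193·197/10000⌋=21082; principal=342045-21082=320963; balance=1070193-320963=749230
3. interest=⌊749230·197/10000⌋=14759; principal=342045-14759=327286; balance=749230-327286=421944
4. interest=⌊421944·197/10000⌋=8312; principal=342045-8312=333733; balance=421944-333733=88211
5. interest=⌊88211·197/10000⌋=1737; principal=min(342045-1737,88211)=88211; balance=88211-88211=0

1 27283 314762 1070193
2 21082 320963 749230
3 14759 327286 421944
4 8312 333733 88211
5 1737 88211 0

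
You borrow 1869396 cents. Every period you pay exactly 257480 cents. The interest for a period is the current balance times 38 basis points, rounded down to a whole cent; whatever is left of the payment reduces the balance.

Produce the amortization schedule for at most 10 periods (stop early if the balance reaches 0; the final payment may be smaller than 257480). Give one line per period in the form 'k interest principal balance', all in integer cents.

1 7103 250377 1619019
2 6152 251328 1367691
3 5197 252283 1115408
4 4238 253242 862166
5 3276 254204 607962
6 2310 255170 352792
7 1340 256140 96652
8 367 96652 0

1. interest=⌊1869396·38/10000⌋=7103; principal=257480-7103=250377; balance=1869396-250377=1619019
2. interest=⌊1619019·38/10000⌋=6152; principal=257480-6152=251328; balance=1619019-251328=1367691
3. interest=⌊1367691·38/10000⌋=5197; principal=257480-5197=252283; balance=1367691-252283=1115408
4. interest=⌊1115408·38/10000⌋=4238; principal=257480-4238=253242; balance=1115408-253242=862166
5. interest=⌊862166·38/10000⌋=3276; principal=257480-3276=254204; balance=862166-254204=607962
6. interest=⌊607962·38/10000⌋=2310; principal=257480-2310=255170; balance=607962-255170=352792
7. interest=⌊352792·38/10000⌋=1340; principal=257480-1340=256140; balance=352792-256140=96652
8. interest=⌊96652·38/10000⌋=367; principal=min(257480-367,96652)=96652; balance=96652-96652=0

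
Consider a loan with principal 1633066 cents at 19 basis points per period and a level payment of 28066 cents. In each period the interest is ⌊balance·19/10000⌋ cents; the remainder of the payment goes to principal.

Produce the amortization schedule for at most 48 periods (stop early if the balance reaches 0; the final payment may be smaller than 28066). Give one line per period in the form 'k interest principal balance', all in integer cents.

1. interest=⌊1633066·19/10000⌋=3102; principal=28066-3102=24964; balance=1633066-24964=1608102
2. interest=⌊1608102·19/10000⌋=3055; principal=28066-3055=25011; balance=1608102-25011=1583091
3. interest=⌊1583091·19/10000⌋=3007; principal=28066-3007=25059; balance=1583091-25059=1558032
4. interest=⌊1558032·19/10000⌋=2960; principal=28066-2960=25106; balance=1558032-25106=1532926
5. interest=⌊1532926·19/10000⌋=2912; principal=28066-2912=25154; balance=1532926-25154=1507772
6. interest=⌊1507772·19/10000⌋=2864; principal=28066-2864=25202; balance=1507772-25202=1482570
7. interest=⌊1482570·19/10000⌋=2816; principal=28066-2816=25250; balance=1482570-25250=1457320
8. interest=⌊1457320·19/10000⌋=2768; principal=28066-2768=25298; balance=1457320-25298=1432022
9. interest=⌊1432022·19/10000⌋=2720; principal=28066-2720=25346; balance=1432022-25346=1406676
10. interest=⌊1406676·19/10000⌋=2672; principal=28066-2672=25394; balance=1406676-25394=1381282
11. interest=⌊1381282·19/10000⌋=2624; principal=28066-2624=25442; balance=1381282-25442=1355840
12. interest=⌊1355840·19/10000⌋=2576; principal=28066-2576=25490; balance=1355840-25490=1330350
13. interest=⌊1330350·19/10000⌋=2527; principal=28066-2527=25539; balance=1330350-25539=1304811
14. interest=⌊1304811·19/10000⌋=2479; principal=28066-2479=25587; balance=1304811-25587=1279224
15. interest=⌊1279224·19/10000⌋=2430; principal=28066-2430=25636; balance=1279224-25636=1253588
16. interest=⌊1253588·19/10000⌋=2381; principal=28066-2381=25685; balance=1253588-25685=1227903
17. interest=⌊1227903·19/10000⌋=2333; principal=28066-2333=25733; balance=1227903-25733=1202170
18. interest=⌊1202170·19/10000⌋=2284; principal=28066-2284=25782; balance=1202170-25782=1176388
19. interest=⌊1176388·19/10000⌋=2235; principal=28066-2235=25831; balance=1176388-25831=1150557
20. interest=⌊1150557·19/10000⌋=2186; principal=28066-2186=25880; balance=1150557-25880=1124677
21. interest=⌊1124677·19/10000⌋=2136; principal=28066-2136=25930; balance=1124677-25930=1098747
22. interest=⌊1098747·19/10000⌋=2087; principal=28066-2087=25979; balance=1098747-25979=1072768
23. interest=⌊1072768·19/10000⌋=2038; principal=28066-2038=26028; balance=1072768-26028=1046740
24. interest=⌊1046740·19/10000⌋=1988; principal=28066-1988=26078; balance=1046740-26078=1020662
25. interest=⌊1020662·19/10000⌋=1939; principal=28066-1939=26127; balance=1020662-26127=994535
26. interest=⌊994535·19/10000⌋=1889; principal=28066-1889=26177; balance=994535-26177=968358
27. interest=⌊968358·19/10000⌋=1839; principal=28066-1839=26227; balance=968358-26227=942131
28. interest=⌊942131·19/10000⌋=1790; principal=28066-1790=26276; balance=942131-26276=915855
29. interest=⌊915855·19/10000⌋=1740; principal=28066-1740=26326; balance=915855-26326=889529
30. interest=⌊889529·19/10000⌋=1690; principal=28066-1690=26376; balance=889529-26376=863153
31. interest=⌊863153·19/10000⌋=1639; principal=28066-1639=26427; balance=863153-26427=836726
32. interest=⌊836726·19/10000⌋=1589; principal=28066-1589=26477; balance=836726-26477=810249
33. interest=⌊810249·19/10000⌋=1539; principal=28066-1539=26527; balance=810249-26527=783722
34. interest=⌊783722·19/10000⌋=1489; principal=28066-1489=26577; balance=783722-26577=757145
35. interest=⌊757145·19/10000⌋=1438; principal=28066-1438=26628; balance=757145-26628=730517
36. interest=⌊730517·19/10000⌋=1387; principal=28066-1387=26679; balance=730517-26679=703838
37. interest=⌊703838·19/10000⌋=1337; principal=28066-1337=26729; balance=703838-26729=677109
38. interest=⌊677109·19/10000⌋=1286; principal=28066-1286=26780; balance=677109-26780=650329
39. interest=⌊650329·19/10000⌋=1235; principal=28066-1235=26831; balance=650329-26831=623498
40. interest=⌊623498·19/10000⌋=1184; principal=28066-1184=26882; balance=623498-26882=596616
41. interest=⌊596616·19/10000⌋=1133; principal=28066-1133=26933; balance=596616-26933=569683
42. interest=⌊569683·19/10000⌋=1082; principal=28066-1082=26984; balance=569683-26984=542699
43. interest=⌊542699·19/10000⌋=1031; principal=28066-1031=27035; balance=542699-27035=515664
44. interest=⌊515664·19/10000⌋=979; principal=28066-979=27087; balance=515664-27087=488577
45. interest=⌊488577·19/10000⌋=928; principal=28066-928=27138; balance=488577-27138=461439
46. interest=⌊461439·19/10000⌋=876; principal=28066-876=27190; balance=461439-27190=434249
47. interest=⌊434249·19/10000⌋=825; principal=28066-825=27241; balance=434249-27241=407008
48. interest=⌊407008·19/10000⌋=773; principal=28066-773=27293; balance=407008-27293=379715

1 3102 24964 1608102
2 3055 25011 1583091
3 3007 25059 1558032
4 2960 25106 1532926
5 2912 25154 1507772
6 2864 25202 1482570
7 2816 25250 1457320
8 2768 25298 1432022
9 2720 25346 1406676
10 2672 25394 1381282
11 2624 25442 1355840
12 2576 25490 1330350
13 2527 25539 1304811
14 2479 25587 1279224
15 2430 25636 1253588
16 2381 25685 1227903
17 2333 25733 1202170
18 2284 25782 1176388
19 2235 25831 1150557
20 2186 25880 1124677
21 2136 25930 1098747
22 2087 25979 1072768
23 2038 26028 1046740
24 1988 26078 1020662
25 1939 26127 994535
26 1889 26177 968358
27 1839 26227 942131
28 1790 26276 915855
29 1740 26326 889529
30 1690 26376 863153
31 1639 26427 836726
32 1589 26477 810249
33 1539 26527 783722
34 1489 26577 757145
35 1438 26628 730517
36 1387 26679 703838
37 1337 26729 677109
38 1286 26780 650329
39 1235 26831 623498
40 1184 26882 596616
41 1133 26933 569683
42 1082 26984 542699
43 1031 27035 515664
44 979 27087 488577
45 928 27138 461439
46 876 27190 434249
47 825 27241 407008
48 773 27293 379715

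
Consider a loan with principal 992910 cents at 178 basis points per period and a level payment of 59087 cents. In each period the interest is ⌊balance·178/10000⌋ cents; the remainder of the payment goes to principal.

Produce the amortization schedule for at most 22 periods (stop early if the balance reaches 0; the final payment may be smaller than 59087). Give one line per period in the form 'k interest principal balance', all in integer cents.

1 17673 41414 951496
2 16936 42151 909345
3 16186 42901 866444
4 15422 43665 822779
5 14645 44442 778337
6 13854 45233 733104
7 13049 46038 687066
8 12229 46858 640208
9 11395 47692 592516
10 10546 48541 543975
11 9682 49405 494570
12 8803 50284 444286
13 7908 51179 393107
14 6997 52090 341017
15 6070 53017 288000
16 5126 53961 234039
17 4165 54922 179117
18 3188 55899 123218
19 2193 56894 66324
20 1180 57907 8417
21 149 8417 0

1. interest=⌊992910·178/10000⌋=17673; principal=59087-17673=41414; balance=992910-41414=951496
2. interest=⌊951496·178/10000⌋=16936; principal=59087-16936=42151; balance=951496-42151=909345
3. interest=⌊909345·178/10000⌋=16186; principal=59087-16186=42901; balance=909345-42901=866444
4. interest=⌊866444·178/10000⌋=15422; principal=59087-15422=43665; balance=866444-43665=822779
5. interest=⌊822779·178/10000⌋=14645; principal=59087-14645=44442; balance=822779-44442=778337
6. interest=⌊778337·178/10000⌋=13854; principal=59087-13854=45233; balance=778337-45233=733104
7. interest=⌊733104·178/10000⌋=13049; principal=59087-13049=46038; balance=733104-46038=687066
8. interest=⌊687066·178/10000⌋=12229; principal=59087-12229=46858; balance=687066-46858=640208
9. interest=⌊640208·178/10000⌋=11395; principal=59087-11395=47692; balance=640208-47692=592516
10. interest=⌊592516·178/10000⌋=10546; principal=59087-10546=48541; balance=592516-48541=543975
11. interest=⌊543975·178/10000⌋=9682; principal=59087-9682=49405; balance=543975-49405=494570
12. interest=⌊494570·178/10000⌋=8803; principal=59087-8803=50284; balance=494570-50284=444286
13. interest=⌊444286·178/10000⌋=7908; principal=59087-7908=51179; balance=444286-51179=393107
14. interest=⌊393107·178/10000⌋=6997; principal=59087-6997=52090; balance=393107-52090=341017
15. interest=⌊341017·178/10000⌋=6070; principal=59087-6070=53017; balance=341017-53017=288000
16. interest=⌊288000·178/10000⌋=5126; principal=59087-5126=53961; balance=288000-53961=234039
17. interest=⌊234039·178/10000⌋=4165; principal=59087-4165=54922; balance=234039-54922=179117
18. interest=⌊179117·178/10000⌋=3188; principal=59087-3188=55899; balance=179117-55899=123218
19. interest=⌊123218·178/10000⌋=2193; principal=59087-2193=56894; balance=123218-56894=66324
20. interest=⌊66324·178/10000⌋=1180; principal=59087-1180=57907; balance=66324-57907=8417
21. interest=⌊8417·178/10000⌋=149; principal=min(59087-149,8417)=8417; balance=8417-8417=0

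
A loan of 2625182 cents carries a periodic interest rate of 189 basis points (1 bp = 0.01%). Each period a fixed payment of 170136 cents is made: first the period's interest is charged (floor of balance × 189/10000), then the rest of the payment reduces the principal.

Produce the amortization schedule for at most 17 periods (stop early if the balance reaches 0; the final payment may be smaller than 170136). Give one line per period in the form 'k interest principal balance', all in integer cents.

1 49615 120521 2504661
2 47338 122798 2381863
3 45017 125119 2256744
4 42652 127484 2129260
5 40243 129893 1999367
6 37788 132348 1867019
7 35286 134850 1732169
8 32737 137399 1594770
9 30141 139995 1454775
10 27495 142641 1312134
11 24799 145337 1166797
12 22052 148084 1018713
13 19253 150883 867830
14 16401 153735 714095
15 13496 156640 557455
16 10535 159601 397854
17 7519 162617 235237

1. interest=⌊2625182·189/10000⌋=49615; principal=170136-49615=120521; balance=2625182-120521=2504661
2. interest=⌊2504661·189/10000⌋=47338; principal=170136-47338=122798; balance=2504661-122798=2381863
3. interest=⌊2381863·189/10000⌋=45017; principal=170136-45017=125119; balance=2381863-125119=2256744
4. interest=⌊2256744·189/10000⌋=42652; principal=170136-42652=127484; balance=2256744-127484=2129260
5. interest=⌊2129260·189/10000⌋=40243; principal=170136-40243=129893; balance=2129260-129893=1999367
6. interest=⌊1999367·189/10000⌋=37788; principal=170136-37788=132348; balance=1999367-132348=1867019
7. interest=⌊1867019·189/10000⌋=35286; principal=170136-35286=134850; balance=1867019-134850=1732169
8. interest=⌊1732169·189/10000⌋=32737; principal=170136-32737=137399; balance=1732169-137399=1594770
9. interest=⌊1594770·189/10000⌋=30141; principal=170136-30141=139995; balance=1594770-139995=1454775
10. interest=⌊1454775·189/10000⌋=27495; principal=170136-27495=142641; balance=1454775-142641=1312134
11. interest=⌊1312134·189/10000⌋=24799; principal=170136-24799=145337; balance=1312134-145337=1166797
12. interest=⌊1166797·189/10000⌋=22052; principal=170136-22052=148084; balance=1166797-148084=1018713
13. interest=⌊1018713·189/10000⌋=19253; principal=170136-19253=150883; balance=1018713-150883=867830
14. interest=⌊867830·189/10000⌋=16401; principal=170136-16401=153735; balance=867830-153735=714095
15. interest=⌊714095·189/10000⌋=13496; principal=170136-13496=156640; balance=714095-156640=557455
16. interest=⌊557455·189/10000⌋=10535; principal=170136-10535=159601; balance=557455-159601=397854
17. interest=⌊397854·189/10000⌋=7519; principal=170136-7519=162617; balance=397854-162617=235237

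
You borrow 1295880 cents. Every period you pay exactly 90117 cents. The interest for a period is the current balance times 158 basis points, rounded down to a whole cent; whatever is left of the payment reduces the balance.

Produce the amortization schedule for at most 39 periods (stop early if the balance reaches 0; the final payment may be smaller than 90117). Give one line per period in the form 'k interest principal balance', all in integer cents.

1 20474 69643 1226237
2 19374 70743 1155494
3 18256 71861 1083633
4 17121 72996 1010637
5 15968 74149 936488
6 14796 75321 861167
7 13606 76511 784656
8 12397 77720 706936
9 11169 78948 627988
10 9922 80195 547793
11 8655 81462 466331
12 7368 82749 383582
13 6060 84057 299525
14 4732 85385 214140
15 3383 86734 127406
16 2013 88104 39302
17 620 39302 0

1. interest=⌊1295880·158/10000⌋=20474; principal=90117-20474=69643; balance=1295880-69643=1226237
2. interest=⌊1226237·158/10000⌋=19374; principal=90117-19374=70743; balance=1226237-70743=1155494
3. interest=⌊1155494·158/10000⌋=18256; principal=90117-18256=71861; balance=1155494-71861=1083633
4. interest=⌊1083633·158/10000⌋=17121; principal=90117-17121=72996; balance=1083633-72996=1010637
5. interest=⌊1010637·158/10000⌋=15968; principal=90117-15968=74149; balance=1010637-74149=936488
6. interest=⌊936488·158/10000⌋=14796; principal=90117-14796=75321; balance=936488-75321=861167
7. interest=⌊861167·158/10000⌋=13606; principal=90117-13606=76511; balance=861167-76511=784656
8. interest=⌊784656·158/10000⌋=12397; principal=90117-12397=77720; balance=784656-77720=706936
9. interest=⌊706936·158/10000⌋=11169; principal=90117-11169=78948; balance=706936-78948=627988
10. interest=⌊627988·158/10000⌋=9922; principal=90117-9922=80195; balance=627988-80195=547793
11. interest=⌊547793·158/10000⌋=8655; principal=90117-8655=81462; balance=547793-81462=466331
12. interest=⌊466331·158/10000⌋=7368; principal=90117-7368=82749; balance=466331-82749=383582
13. interest=⌊383582·158/10000⌋=6060; principal=90117-6060=84057; balance=383582-84057=299525
14. interest=⌊299525·158/10000⌋=4732; principal=90117-4732=85385; balance=299525-85385=214140
15. interest=⌊214140·158/10000⌋=3383; principal=90117-3383=86734; balance=214140-86734=127406
16. interest=⌊127406·158/10000⌋=2013; principal=90117-2013=88104; balance=127406-88104=39302
17. interest=⌊39302·158/10000⌋=620; principal=min(90117-620,39302)=39302; balance=39302-39302=0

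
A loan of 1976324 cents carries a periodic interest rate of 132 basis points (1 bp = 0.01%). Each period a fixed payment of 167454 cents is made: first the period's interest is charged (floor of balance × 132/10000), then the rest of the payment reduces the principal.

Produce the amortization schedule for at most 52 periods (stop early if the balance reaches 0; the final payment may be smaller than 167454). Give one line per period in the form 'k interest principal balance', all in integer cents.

1. interest=⌊1976324·132/10000⌋=26087; principal=167454-26087=141367; balance=1976324-141367=1834957
2. interest=⌊1834957·132/10000⌋=24221; principal=167454-24221=143233; balance=1834957-143233=1691724
3. interest=⌊1691724·132/10000⌋=22330; principal=167454-22330=145124; balance=1691724-145124=1546600
4. interest=⌊1546600·132/10000⌋=20415; principal=167454-20415=147039; balance=1546600-147039=1399561
5. interest=⌊1399561·132/10000⌋=18474; principal=167454-18474=148980; balance=1399561-148980=1250581
6. interest=⌊1250581·132/10000⌋=16507; principal=167454-16507=150947; balance=1250581-150947=1099634
7. interest=⌊1099634·132/10000⌋=14515; principal=167454-14515=152939; balance=1099634-152939=946695
8. interest=⌊946695·132/10000⌋=12496; principal=167454-12496=154958; balance=946695-154958=791737
9. interest=⌊791737·132/10000⌋=10450; principal=167454-10450=157004; balance=791737-157004=634733
10. interest=⌊634733·132/10000⌋=8378; principal=167454-8378=159076; balance=634733-159076=475657
11. interest=⌊475657·132/10000⌋=6278; principal=167454-6278=161176; balance=475657-161176=314481
12. interest=⌊314481·132/10000⌋=4151; principal=167454-4151=163303; balance=314481-163303=151178
13. interest=⌊151178·132/10000⌋=1995; principal=min(167454-1995,151178)=151178; balance=151178-151178=0

1 26087 141367 1834957
2 24221 143233 1691724
3 22330 145124 1546600
4 20415 147039 1399561
5 18474 148980 1250581
6 16507 150947 1099634
7 14515 152939 946695
8 12496 154958 791737
9 10450 157004 634733
10 8378 159076 475657
11 6278 161176 314481
12 4151 163303 151178
13 1995 151178 0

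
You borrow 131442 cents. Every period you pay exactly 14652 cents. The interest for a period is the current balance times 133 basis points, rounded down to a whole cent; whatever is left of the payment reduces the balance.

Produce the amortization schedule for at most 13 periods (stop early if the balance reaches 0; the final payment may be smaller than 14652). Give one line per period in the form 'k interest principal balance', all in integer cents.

1 1748 12904 118538
2 1576 13076 105462
3 1402 13250 92212
4 1226 13426 78786
5 1047 13605 65181
6 866 13786 51395
7 683 13969 37426
8 497 14155 23271
9 309 14343 8928
10 118 8928 0

1. interest=⌊131442·133/10000⌋=1748; principal=14652-1748=12904; balance=131442-12904=118538
2. interest=⌊118538·133/10000⌋=1576; principal=14652-1576=13076; balance=118538-13076=105462
3. interest=⌊105462·133/10000⌋=1402; principal=14652-1402=13250; balance=105462-13250=92212
4. interest=⌊92212·133/10000⌋=1226; principal=14652-1226=13426; balance=92212-13426=78786
5. interest=⌊78786·133/10000⌋=1047; principal=14652-1047=13605; balance=78786-13605=65181
6. interest=⌊65181·133/10000⌋=866; principal=14652-866=13786; balance=65181-13786=51395
7. interest=⌊51395·133/10000⌋=683; principal=14652-683=13969; balance=51395-13969=37426
8. interest=⌊37426·133/10000⌋=497; principal=14652-497=14155; balance=37426-14155=23271
9. interest=⌊23271·133/10000⌋=309; principal=14652-309=14343; balance=23271-14343=8928
10. interest=⌊8928·133/10000⌋=118; principal=min(14652-118,8928)=8928; balance=8928-8928=0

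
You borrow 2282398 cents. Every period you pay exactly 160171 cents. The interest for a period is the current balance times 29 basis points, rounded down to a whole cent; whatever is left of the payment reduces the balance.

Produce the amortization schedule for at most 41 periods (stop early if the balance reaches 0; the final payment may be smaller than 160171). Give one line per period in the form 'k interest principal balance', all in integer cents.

1. interest=⌊2282398·29/10000⌋=6618; principal=160171-6618=153553; balance=2282398-153553=2128845
2. interest=⌊2128845·29/10000⌋=6173; principal=160171-6173=153998; balance=2128845-153998=1974847
3. interest=⌊1974847·29/10000⌋=5727; principal=160171-5727=154444; balance=1974847-154444=1820403
4. interest=⌊1820403·29/10000⌋=5279; principal=160171-5279=154892; balance=1820403-154892=1665511
5. interest=⌊1665511·29/10000⌋=4829; principal=160171-4829=155342; balance=1665511-155342=1510169
6. interest=⌊1510169·29/10000⌋=4379; principal=160171-4379=155792; balance=1510169-155792=1354377
7. interest=⌊1354377·29/10000⌋=3927; principal=160171-3927=156244; balance=1354377-156244=1198133
8. interest=⌊1198133·29/10000⌋=3474; principal=160171-3474=156697; balance=1198133-156697=1041436
9. interest=⌊1041436·29/10000⌋=3020; principal=160171-3020=157151; balance=1041436-157151=884285
10. interest=⌊884285·29/10000⌋=2564; principal=160171-2564=157607; balance=884285-157607=726678
11. interest=⌊726678·29/10000⌋=2107; principal=160171-2107=158064; balance=726678-158064=568614
12. interest=⌊568614·29/10000⌋=1648; principal=160171-1648=158523; balance=568614-158523=410091
13. interest=⌊410091·29/10000⌋=1189; principal=160171-1189=158982; balance=410091-158982=251109
14. interest=⌊251109·29/10000⌋=728; principal=160171-728=159443; balance=251109-159443=91666
15. interest=⌊91666·29/10000⌋=265; principal=min(160171-265,91666)=91666; balance=91666-91666=0

1 6618 153553 2128845
2 6173 153998 1974847
3 5727 154444 1820403
4 5279 154892 1665511
5 4829 155342 1510169
6 4379 155792 1354377
7 3927 156244 1198133
8 3474 156697 1041436
9 3020 157151 884285
10 2564 157607 726678
11 2107 158064 568614
12 1648 158523 410091
13 1189 158982 251109
14 728 159443 91666
15 265 91666 0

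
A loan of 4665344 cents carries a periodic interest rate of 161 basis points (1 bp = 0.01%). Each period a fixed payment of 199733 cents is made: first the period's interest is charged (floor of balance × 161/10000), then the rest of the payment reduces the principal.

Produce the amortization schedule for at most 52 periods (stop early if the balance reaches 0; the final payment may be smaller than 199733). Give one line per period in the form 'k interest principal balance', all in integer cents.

1. interest=⌊4665344·161/10000⌋=75112; principal=199733-75112=124621; balance=4665344-124621=4540723
2. interest=⌊4540723·161/10000⌋=73105; principal=199733-73105=126628; balance=4540723-126628=4414095
3. interest=⌊4414095·161/10000⌋=71066; principal=199733-71066=128667; balance=4414095-128667=4285428
4. interest=⌊4285428·161/10000⌋=68995; principal=199733-68995=130738; balance=4285428-130738=4154690
5. interest=⌊4154690·161/10000⌋=66890; principal=199733-66890=132843; balance=4154690-132843=4021847
6. interest=⌊4021847·161/10000⌋=64751; principal=199733-64751=134982; balance=4021847-134982=3886865
7. interest=⌊3886865·161/10000⌋=62578; principal=199733-62578=137155; balance=3886865-137155=3749710
8. interest=⌊3749710·161/10000⌋=60370; principal=199733-60370=139363; balance=3749710-139363=3610347
9. interest=⌊3610347·161/10000⌋=58126; principal=199733-58126=141607; balance=3610347-141607=3468740
10. interest=⌊3468740·161/10000⌋=55846; principal=199733-55846=143887; balance=3468740-143887=3324853
11. interest=⌊3324853·161/10000⌋=53530; principal=199733-53530=146203; balance=3324853-146203=3178650
12. interest=⌊3178650·161/10000⌋=51176; principal=199733-51176=148557; balance=3178650-148557=3030093
13. interest=⌊3030093·161/10000⌋=48784; principal=199733-48784=150949; balance=3030093-150949=2879144
14. interest=⌊2879144·161/10000⌋=46354; principal=199733-46354=153379; balance=2879144-153379=2725765
15. interest=⌊2725765·161/10000⌋=43884; principal=199733-43884=155849; balance=2725765-155849=2569916
16. interest=⌊2569916·161/10000⌋=41375; principal=199733-41375=158358; balance=2569916-158358=2411558
17. interest=⌊2411558·161/10000⌋=38826; principal=199733-38826=160907; balance=2411558-160907=2250651
18. interest=⌊2250651·161/10000⌋=36235; principal=199733-36235=163498; balance=2250651-163498=2087153
19. interest=⌊2087153·161/10000⌋=33603; principal=199733-33603=166130; balance=2087153-166130=1921023
20. interest=⌊1921023·161/10000⌋=30928; principal=199733-30928=168805; balance=1921023-168805=1752218
21. interest=⌊1752218·161/10000⌋=28210; principal=199733-28210=171523; balance=1752218-171523=1580695
22. interest=⌊1580695·161/10000⌋=25449; principal=199733-25449=174284; balance=1580695-174284=1406411
23. interest=⌊1406411·161/10000⌋=22643; principal=199733-22643=177090; balance=1406411-177090=1229321
24. interest=⌊1229321·161/10000⌋=19792; principal=199733-19792=179941; balance=1229321-179941=1049380
25. interest=⌊1049380·161/10000⌋=16895; principal=199733-16895=182838; balance=1049380-182838=866542
26. interest=⌊866542·161/10000⌋=13951; principal=199733-13951=185782; balance=866542-185782=680760
27. interest=⌊680760·161/10000⌋=10960; principal=199733-10960=188773; balance=680760-188773=491987
28. interest=⌊491987·161/10000⌋=7920; principal=199733-7920=191813; balance=491987-191813=300174
29. interest=⌊300174·161/10000⌋=4832; principal=199733-4832=194901; balance=300174-194901=105273
30. interest=⌊105273·161/10000⌋=1694; principal=min(199733-1694,105273)=105273; balance=105273-105273=0

1 75112 124621 4540723
2 73105 126628 4414095
3 71066 128667 4285428
4 68995 130738 4154690
5 66890 132843 4021847
6 64751 134982 3886865
7 62578 137155 3749710
8 60370 139363 3610347
9 58126 141607 3468740
10 55846 143887 3324853
11 53530 146203 3178650
12 51176 148557 3030093
13 48784 150949 2879144
14 46354 153379 2725765
15 43884 155849 2569916
16 41375 158358 2411558
17 38826 160907 2250651
18 36235 163498 2087153
19 33603 166130 1921023
20 30928 168805 1752218
21 28210 171523 1580695
22 25449 174284 1406411
23 22643 177090 1229321
24 19792 179941 1049380
25 16895 182838 866542
26 13951 185782 680760
27 10960 188773 491987
28 7920 191813 300174
29 4832 194901 105273
30 1694 105273 0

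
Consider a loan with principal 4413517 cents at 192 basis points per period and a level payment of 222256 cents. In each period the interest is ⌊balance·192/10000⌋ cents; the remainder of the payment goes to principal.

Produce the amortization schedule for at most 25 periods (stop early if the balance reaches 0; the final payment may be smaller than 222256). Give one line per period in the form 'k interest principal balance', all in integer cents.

1. interest=⌊4413517·192/10000⌋=84739; principal=222256-84739=137517; balance=4413517-137517=4276000
2. interest=⌊4276000·192/10000⌋=82099; principal=222256-82099=140157; balance=4276000-140157=4135843
3. interest=⌊4135843·192/10000⌋=79408; principal=222256-79408=142848; balance=4135843-142848=3992995
4. interest=⌊3992995·192/10000⌋=76665; principal=222256-76665=145591; balance=3992995-145591=3847404
5. interest=⌊3847404·192/10000⌋=73870; principal=222256-73870=148386; balance=3847404-148386=3699018
6. interest=⌊3699018·192/10000⌋=71021; principal=222256-71021=151235; balance=3699018-151235=3547783
7. interest=⌊3547783·192/10000⌋=68117; principal=222256-68117=154139; balance=3547783-154139=3393644
8. interest=⌊3393644·192/10000⌋=65157; principal=222256-65157=157099; balance=3393644-157099=3236545
9. interest=⌊3236545·192/10000⌋=62141; principal=222256-62141=160115; balance=3236545-160115=3076430
10. interest=⌊3076430·192/10000⌋=59067; principal=222256-59067=163189; balance=3076430-163189=2913241
11. interest=⌊2913241·192/10000⌋=55934; principal=222256-55934=166322; balance=2913241-166322=2746919
12. interest=⌊2746919·192/10000⌋=52740; principal=222256-52740=169516; balance=2746919-169516=2577403
13. interest=⌊2577403·192/10000⌋=49486; principal=222256-49486=172770; balance=2577403-172770=2404633
14. interest=⌊2404633·192/10000⌋=46168; principal=222256-46168=176088; balance=2404633-176088=2228545
15. interest=⌊2228545·192/10000⌋=42788; principal=222256-42788=179468; balance=2228545-179468=2049077
16. interest=⌊2049077·192/10000⌋=39342; principal=222256-39342=182914; balance=2049077-182914=1866163
17. interest=⌊1866163·192/10000⌋=35830; principal=222256-35830=186426; balance=1866163-186426=1679737
18. interest=⌊1679737·192/10000⌋=32250; principal=222256-32250=190006; balance=1679737-190006=1489731
19. interest=⌊1489731·192/10000⌋=28602; principal=222256-28602=193654; balance=1489731-193654=1296077
20. interest=⌊1296077·192/10000⌋=24884; principal=222256-24884=197372; balance=1296077-197372=1098705
21. interest=⌊1098705·192/10000⌋=21095; principal=222256-21095=201161; balance=1098705-201161=897544
22. interest=⌊897544·192/10000⌋=17232; principal=222256-17232=205024; balance=897544-205024=692520
23. interest=⌊692520·192/10000⌋=13296; principal=222256-13296=208960; balance=692520-208960=483560
24. interest=⌊483560·192/10000⌋=9284; principal=222256-9284=212972; balance=483560-212972=270588
25. interest=⌊270588·192/10000⌋=5195; principal=222256-5195=217061; balance=270588-217061=53527

1 84739 137517 4276000
2 82099 140157 4135843
3 79408 142848 3992995
4 76665 145591 3847404
5 73870 148386 3699018
6 71021 151235 3547783
7 68117 154139 3393644
8 65157 157099 3236545
9 62141 160115 3076430
10 59067 163189 2913241
11 55934 166322 2746919
12 52740 169516 2577403
13 49486 172770 2404633
14 46168 176088 2228545
15 42788 179468 2049077
16 39342 182914 1866163
17 35830 186426 1679737
18 32250 190006 1489731
19 28602 193654 1296077
20 24884 197372 1098705
21 21095 201161 897544
22 17232 205024 692520
23 13296 208960 483560
24 9284 212972 270588
25 5195 217061 53527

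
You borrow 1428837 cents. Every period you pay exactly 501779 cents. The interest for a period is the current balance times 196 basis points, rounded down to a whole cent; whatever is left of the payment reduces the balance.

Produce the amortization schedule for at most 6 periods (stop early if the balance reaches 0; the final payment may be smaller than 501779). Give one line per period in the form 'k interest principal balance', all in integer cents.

1. interest=⌊1428837·196/10000⌋=28005; principal=501779-28005=473774; balance=1428837-473774=955063
2. interest=⌊955063·196/10000⌋=18719; principal=501779-18719=483060; balance=955063-483060=472003
3. interest=⌊472003·196/10000⌋=9251; principal=min(501779-9251,472003)=472003; balance=472003-472003=0

1 28005 473774 955063
2 18719 483060 472003
3 9251 472003 0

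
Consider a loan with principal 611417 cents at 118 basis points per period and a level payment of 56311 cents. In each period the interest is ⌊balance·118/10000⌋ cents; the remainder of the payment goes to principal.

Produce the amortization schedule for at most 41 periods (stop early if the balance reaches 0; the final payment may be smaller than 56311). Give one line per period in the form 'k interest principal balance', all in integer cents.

1 7214 49097 562320
2 6635 49676 512644
3 6049 50262 462382
4 5456 50855 411527
5 4856 51455 360072
6 4248 52063 308009
7 3634 52677 255332
8 3012 53299 202033
9 2383 53928 148105
10 1747 54564 93541
11 1103 55208 38333
12 452 38333 0

1. interest=⌊611417·118/10000⌋=7214; principal=56311-7214=49097; balance=611417-49097=562320
2. interest=⌊562320·118/10000⌋=6635; principal=56311-6635=49676; balance=562320-49676=512644
3. interest=⌊512644·118/10000⌋=6049; principal=56311-6049=50262; balance=512644-50262=462382
4. interest=⌊462382·118/10000⌋=5456; principal=56311-5456=50855; balance=462382-50855=411527
5. interest=⌊411527·118/10000⌋=4856; principal=56311-4856=51455; balance=411527-51455=360072
6. interest=⌊360072·118/10000⌋=4248; principal=56311-4248=52063; balance=360072-52063=308009
7. interest=⌊308009·118/10000⌋=3634; principal=56311-3634=52677; balance=308009-52677=255332
8. interest=⌊255332·118/10000⌋=3012; principal=56311-3012=53299; balance=255332-53299=202033
9. interest=⌊202033·118/10000⌋=2383; principal=56311-2383=53928; balance=202033-53928=148105
10. interest=⌊148105·118/10000⌋=1747; principal=56311-1747=54564; balance=148105-54564=93541
11. interest=⌊93541·118/10000⌋=1103; principal=56311-1103=55208; balance=93541-55208=38333
12. interest=⌊38333·118/10000⌋=452; principal=min(56311-452,38333)=38333; balance=38333-38333=0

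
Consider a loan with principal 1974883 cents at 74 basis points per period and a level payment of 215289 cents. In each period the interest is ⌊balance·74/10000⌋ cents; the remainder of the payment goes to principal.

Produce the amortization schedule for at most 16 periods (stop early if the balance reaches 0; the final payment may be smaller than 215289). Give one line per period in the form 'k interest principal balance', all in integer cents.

1. interest=⌊1974883·74/10000⌋=14614; principal=215289-14614=200675; balance=1974883-200675=1774208
2. interest=⌊1774208·74/10000⌋=13129; principal=215289-13129=202160; balance=1774208-202160=1572048
3. interest=⌊1572048·74/10000⌋=11633; principal=215289-11633=203656; balance=1572048-203656=1368392
4. interest=⌊1368392·74/10000⌋=10126; principal=215289-10126=205163; balance=1368392-205163=1163229
5. interest=⌊1163229·74/10000⌋=8607; principal=215289-8607=206682; balance=1163229-206682=956547
6. interest=⌊956547·74/10000⌋=7078; principal=215289-7078=208211; balance=956547-208211=748336
7. interest=⌊748336·74/10000⌋=5537; principal=215289-5537=209752; balance=748336-209752=538584
8. interest=⌊538584·74/10000⌋=3985; principal=215289-3985=211304; balance=538584-211304=327280
9. interest=⌊327280·74/10000⌋=2421; principal=215289-2421=212868; balance=327280-212868=114412
10. interest=⌊114412·74/10000⌋=846; principal=min(215289-846,114412)=114412; balance=114412-114412=0

1 14614 200675 1774208
2 13129 202160 1572048
3 11633 203656 1368392
4 10126 205163 1163229
5 8607 206682 956547
6 7078 208211 748336
7 5537 209752 538584
8 3985 211304 327280
9 2421 212868 114412
10 846 114412 0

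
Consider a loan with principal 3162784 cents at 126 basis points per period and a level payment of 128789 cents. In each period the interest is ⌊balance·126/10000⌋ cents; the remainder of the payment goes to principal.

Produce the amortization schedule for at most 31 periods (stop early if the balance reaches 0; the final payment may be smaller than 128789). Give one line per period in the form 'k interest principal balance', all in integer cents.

1 39851 88938 3073846
2 38730 90059 2983787
3 37595 91194 2892593
4 36446 92343 2800250
5 35283 93506 2706744
6 34104 94685 2612059
7 32911 95878 2516181
8 31703 97086 2419095
9 30480 98309 2320786
10 29241 99548 2221238
11 27987 100802 2120436
12 26717 102072 2018364
13 25431 103358 1915006
14 24129 104660 1810346
15 22810 105979 1704367
16 21475 107314 1597053
17 20122 108667 1488386
18 18753 110036 1378350
19 17367 111422 1266928
20 15963 112826 1154102
21 14541 114248 1039854
22 13102 115687 924167
23 11644 117145 807022
24 10168 118621 688401
25 8673 120116 568285
26 7160 121629 446656
27 5627 123162 323494
28 4076 124713 198781
29 2504 126285 72496
30 913 72496 0

1. interest=⌊3162784·126/10000⌋=39851; principal=128789-39851=88938; balance=3162784-88938=3073846
2. interest=⌊3073846·126/10000⌋=38730; principal=128789-38730=90059; balance=3073846-90059=2983787
3. interest=⌊2983787·126/10000⌋=37595; principal=128789-37595=91194; balance=2983787-91194=2892593
4. interest=⌊2892593·126/10000⌋=36446; principal=128789-36446=92343; balance=2892593-92343=2800250
5. interest=⌊2800250·126/10000⌋=35283; principal=128789-35283=93506; balance=2800250-93506=2706744
6. interest=⌊2706744·126/10000⌋=34104; principal=128789-34104=94685; balance=2706744-94685=2612059
7. interest=⌊2612059·126/10000⌋=32911; principal=128789-32911=95878; balance=2612059-95878=2516181
8. interest=⌊2516181·126/10000⌋=31703; principal=128789-31703=97086; balance=2516181-97086=2419095
9. interest=⌊2419095·126/10000⌋=30480; principal=128789-30480=98309; balance=2419095-98309=2320786
10. interest=⌊2320786·126/10000⌋=29241; principal=128789-29241=99548; balance=2320786-99548=2221238
11. interest=⌊2221238·126/10000⌋=27987; principal=128789-27987=100802; balance=2221238-100802=2120436
12. interest=⌊2120436·126/10000⌋=26717; principal=128789-26717=102072; balance=2120436-102072=2018364
13. interest=⌊2018364·126/10000⌋=25431; principal=128789-25431=103358; balance=2018364-103358=1915006
14. interest=⌊1915006·126/10000⌋=24129; principal=128789-24129=104660; balance=1915006-104660=1810346
15. interest=⌊1810346·126/10000⌋=22810; principal=128789-22810=105979; balance=1810346-105979=1704367
16. interest=⌊1704367·126/10000⌋=21475; principal=128789-21475=107314; balance=1704367-107314=1597053
17. interest=⌊1597053·126/10000⌋=20122; principal=128789-20122=108667; balance=1597053-108667=1488386
18. interest=⌊1488386·126/10000⌋=18753; principal=128789-18753=110036; balance=1488386-110036=1378350
19. interest=⌊1378350·126/10000⌋=17367; principal=128789-17367=111422; balance=1378350-111422=1266928
20. interest=⌊1266928·126/10000⌋=15963; principal=128789-15963=112826; balance=1266928-112826=1154102
21. interest=⌊1154102·126/10000⌋=14541; principal=128789-14541=114248; balance=1154102-114248=1039854
22. interest=⌊1039854·126/10000⌋=13102; principal=128789-13102=115687; balance=1039854-115687=924167
23. interest=⌊924167·126/10000⌋=11644; principal=128789-11644=117145; balance=924167-117145=807022
24. interest=⌊807022·126/10000⌋=10168; principal=128789-10168=118621; balance=807022-118621=688401
25. interest=⌊688401·126/10000⌋=8673; principal=128789-8673=120116; balance=688401-120116=568285
26. interest=⌊568285·126/10000⌋=7160; principal=128789-7160=121629; balance=568285-121629=446656
27. interest=⌊446656·126/10000⌋=5627; principal=128789-5627=123162; balance=446656-123162=323494
28. interest=⌊323494·126/10000⌋=4076; principal=128789-4076=124713; balance=323494-124713=198781
29. interest=⌊198781·126/10000⌋=2504; principal=128789-2504=126285; balance=198781-126285=72496
30. interest=⌊72496·126/10000⌋=913; principal=min(128789-913,72496)=72496; balance=72496-72496=0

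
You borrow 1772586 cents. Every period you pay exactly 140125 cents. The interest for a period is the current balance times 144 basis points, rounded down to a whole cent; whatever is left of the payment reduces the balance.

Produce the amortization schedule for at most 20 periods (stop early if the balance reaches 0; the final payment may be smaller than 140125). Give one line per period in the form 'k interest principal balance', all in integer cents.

1. interest=⌊1772586·144/10000⌋=25525; principal=140125-25525=114600; balance=1772586-114600=1657986
2. interest=⌊1657986·144/10000⌋=23874; principal=140125-23874=116251; balance=1657986-116251=1541735
3. interest=⌊1541735·144/10000⌋=22200; principal=140125-22200=117925; balance=1541735-117925=1423810
4. interest=⌊1423810·144/10000⌋=20502; principal=140125-20502=119623; balance=1423810-119623=1304187
5. interest=⌊1304187·144/10000⌋=18780; principal=140125-18780=121345; balance=1304187-121345=1182842
6. interest=⌊1182842·144/10000⌋=17032; principal=140125-17032=123093; balance=1182842-123093=1059749
7. interest=⌊1059749·144/10000⌋=15260; principal=140125-15260=124865; balance=1059749-124865=934884
8. interest=⌊934884·144/10000⌋=13462; principal=140125-13462=126663; balance=934884-126663=808221
9. interest=⌊808221·144/10000⌋=11638; principal=140125-11638=128487; balance=808221-128487=679734
10. interest=⌊679734·144/10000⌋=9788; principal=140125-9788=130337; balance=679734-130337=549397
11. interest=⌊549397·144/10000⌋=7911; principal=140125-7911=132214; balance=549397-132214=417183
12. interest=⌊417183·144/10000⌋=6007; principal=140125-6007=134118; balance=417183-134118=283065
13. interest=⌊283065·144/10000⌋=4076; principal=140125-4076=136049; balance=283065-136049=147016
14. interest=⌊147016·144/10000⌋=2117; principal=140125-2117=138008; balance=147016-138008=9008
15. interest=⌊9008·144/10000⌋=129; principal=min(140125-129,9008)=9008; balance=9008-9008=0

1 25525 114600 1657986
2 23874 116251 1541735
3 22200 117925 1423810
4 20502 119623 1304187
5 18780 121345 1182842
6 17032 123093 1059749
7 15260 124865 934884
8 13462 126663 808221
9 11638 128487 679734
10 9788 130337 549397
11 7911 132214 417183
12 6007 134118 283065
13 4076 136049 147016
14 2117 138008 9008
15 129 9008 0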